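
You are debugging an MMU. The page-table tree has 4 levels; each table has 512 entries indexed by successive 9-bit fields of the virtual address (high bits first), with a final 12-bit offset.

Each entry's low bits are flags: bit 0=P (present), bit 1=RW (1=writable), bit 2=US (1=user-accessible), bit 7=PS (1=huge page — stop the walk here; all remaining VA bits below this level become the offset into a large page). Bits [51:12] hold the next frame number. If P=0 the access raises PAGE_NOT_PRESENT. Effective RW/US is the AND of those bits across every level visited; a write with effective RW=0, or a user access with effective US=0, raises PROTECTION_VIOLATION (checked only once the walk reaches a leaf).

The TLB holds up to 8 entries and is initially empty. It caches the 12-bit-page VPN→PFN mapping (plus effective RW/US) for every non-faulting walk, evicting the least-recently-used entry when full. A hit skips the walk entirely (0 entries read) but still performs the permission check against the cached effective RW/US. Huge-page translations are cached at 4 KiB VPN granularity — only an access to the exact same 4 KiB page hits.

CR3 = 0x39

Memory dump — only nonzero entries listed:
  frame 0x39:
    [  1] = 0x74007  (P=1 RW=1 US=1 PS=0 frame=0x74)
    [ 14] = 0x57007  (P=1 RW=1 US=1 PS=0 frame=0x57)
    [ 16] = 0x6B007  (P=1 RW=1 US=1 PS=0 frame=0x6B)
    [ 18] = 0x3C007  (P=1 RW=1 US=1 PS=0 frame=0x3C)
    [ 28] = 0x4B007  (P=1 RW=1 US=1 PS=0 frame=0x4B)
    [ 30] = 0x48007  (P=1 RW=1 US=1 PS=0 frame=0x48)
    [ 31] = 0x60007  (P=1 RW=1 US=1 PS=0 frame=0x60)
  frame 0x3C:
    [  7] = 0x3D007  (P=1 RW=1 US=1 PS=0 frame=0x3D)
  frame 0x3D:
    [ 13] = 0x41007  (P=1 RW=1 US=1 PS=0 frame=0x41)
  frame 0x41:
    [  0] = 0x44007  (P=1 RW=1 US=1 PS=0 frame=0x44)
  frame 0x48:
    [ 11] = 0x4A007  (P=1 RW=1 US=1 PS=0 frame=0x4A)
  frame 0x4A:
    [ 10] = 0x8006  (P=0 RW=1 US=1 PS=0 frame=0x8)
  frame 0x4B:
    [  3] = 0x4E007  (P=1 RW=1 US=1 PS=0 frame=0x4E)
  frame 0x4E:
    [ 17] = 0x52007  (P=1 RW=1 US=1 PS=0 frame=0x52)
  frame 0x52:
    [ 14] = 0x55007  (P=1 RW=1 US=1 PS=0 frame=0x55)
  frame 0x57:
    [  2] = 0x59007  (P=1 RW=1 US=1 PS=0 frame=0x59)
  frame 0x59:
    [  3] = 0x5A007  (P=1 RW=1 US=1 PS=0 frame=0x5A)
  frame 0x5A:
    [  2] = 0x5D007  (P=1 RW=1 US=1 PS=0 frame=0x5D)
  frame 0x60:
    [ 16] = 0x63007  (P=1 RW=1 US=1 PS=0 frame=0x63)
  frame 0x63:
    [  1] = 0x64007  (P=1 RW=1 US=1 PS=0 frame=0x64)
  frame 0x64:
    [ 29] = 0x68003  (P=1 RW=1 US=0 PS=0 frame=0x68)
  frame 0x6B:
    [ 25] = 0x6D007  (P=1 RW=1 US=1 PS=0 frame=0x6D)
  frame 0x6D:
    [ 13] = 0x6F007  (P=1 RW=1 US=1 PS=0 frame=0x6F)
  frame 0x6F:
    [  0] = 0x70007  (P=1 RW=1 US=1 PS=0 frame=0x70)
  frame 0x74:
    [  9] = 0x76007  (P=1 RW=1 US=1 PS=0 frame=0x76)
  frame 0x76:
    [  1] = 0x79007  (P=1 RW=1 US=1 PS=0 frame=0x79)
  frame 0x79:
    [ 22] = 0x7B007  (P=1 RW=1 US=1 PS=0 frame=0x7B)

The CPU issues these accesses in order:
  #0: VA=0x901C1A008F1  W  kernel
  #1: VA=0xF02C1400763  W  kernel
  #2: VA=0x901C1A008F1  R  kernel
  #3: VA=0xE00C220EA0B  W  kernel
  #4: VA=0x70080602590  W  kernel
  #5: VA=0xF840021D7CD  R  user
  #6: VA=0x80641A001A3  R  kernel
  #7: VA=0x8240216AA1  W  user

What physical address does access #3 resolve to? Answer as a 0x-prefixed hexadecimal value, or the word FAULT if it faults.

Trace:
#0 VA=0x901C1A008F1 (w,kernel):
  [0] read 0x39 idx=18: raw=0x3C007 flags P=1 W=1 U=1 S=0
  [1] read 0x3C idx=7: raw=0x3D007 flags P=1 W=1 U=1 S=0
  [2] read 0x3D idx=13: raw=0x41007 flags P=1 W=1 U=1 S=0
  [3] read 0x41 idx=0: raw=0x44007 flags P=1 W=1 U=1 S=0
  → PA=0x448F1  (4 entries read)
#1 VA=0xF02C1400763 (w,kernel):
  [0] read 0x39 idx=30: raw=0x48007 flags P=1 W=1 U=1 S=0
  [1] read 0x48 idx=11: raw=0x4A007 flags P=1 W=1 U=1 S=0
  [2] read 0x4A idx=10: raw=0x8006 flags P=0 W=1 U=1 S=0
  ⇒ fault: PAGE_NOT_PRESENT  — 3 lookups
#2 VA=0x901C1A008F1 (r,kernel):
  TLB hit vpn=0x901C1A00 → PA=0x448F1
#3 VA=0xE00C220EA0B (w,kernel):
  [0] read 0x39 idx=28: raw=0x4B007 flags P=1 W=1 U=1 S=0
  [1] read 0x4B idx=3: raw=0x4E007 flags P=1 W=1 U=1 S=0
  [2] read 0x4E idx=17: raw=0x52007 flags P=1 W=1 U=1 S=0
  [3] read 0x52 idx=14: raw=0x55007 flags P=1 W=1 U=1 S=0
  → PA=0x55A0B  (4 entries read)
#4 VA=0x70080602590 (w,kernel):
  [0] read 0x39 idx=14: raw=0x57007 flags P=1 W=1 U=1 S=0
  [1] read 0x57 idx=2: raw=0x59007 flags P=1 W=1 U=1 S=0
  [2] read 0x59 idx=3: raw=0x5A007 flags P=1 W=1 U=1 S=0
  [3] read 0x5A idx=2: raw=0x5D007 flags P=1 W=1 U=1 S=0
  → PA=0x5D590  (4 entries read)
#5 VA=0xF840021D7CD (r,user):
  [0] read 0x39 idx=31: raw=0x60007 flags P=1 W=1 U=1 S=0
  [1] read 0x60 idx=16: raw=0x63007 flags P=1 W=1 U=1 S=0
  [2] read 0x63 idx=1: raw=0x64007 flags P=1 W=1 U=1 S=0
  [3] read 0x64 idx=29: raw=0x68003 flags P=1 W=1 U=0 S=0
  ⇒ fault: PROTECTION_VIOLATION  — 4 lookups
#6 VA=0x80641A001A3 (r,kernel):
  [0] read 0x39 idx=16: raw=0x6B007 flags P=1 W=1 U=1 S=0
  [1] read 0x6B idx=25: raw=0x6D007 flags P=1 W=1 U=1 S=0
  [2] read 0x6D idx=13: raw=0x6F007 flags P=1 W=1 U=1 S=0
  [3] read 0x6F idx=0: raw=0x70007 flags P=1 W=1 U=1 S=0
  → PA=0x701A3  (4 entries read)
#7 VA=0x8240216AA1 (w,user):
  [0] read 0x39 idx=1: raw=0x74007 flags P=1 W=1 U=1 S=0
  [1] read 0x74 idx=9: raw=0x76007 flags P=1 W=1 U=1 S=0
  [2] read 0x76 idx=1: raw=0x79007 flags P=1 W=1 U=1 S=0
  [3] read 0x79 idx=22: raw=0x7B007 flags P=1 W=1 U=1 S=0
  → PA=0x7BAA1  (4 entries read)

Access #3 PA: 0x55A0B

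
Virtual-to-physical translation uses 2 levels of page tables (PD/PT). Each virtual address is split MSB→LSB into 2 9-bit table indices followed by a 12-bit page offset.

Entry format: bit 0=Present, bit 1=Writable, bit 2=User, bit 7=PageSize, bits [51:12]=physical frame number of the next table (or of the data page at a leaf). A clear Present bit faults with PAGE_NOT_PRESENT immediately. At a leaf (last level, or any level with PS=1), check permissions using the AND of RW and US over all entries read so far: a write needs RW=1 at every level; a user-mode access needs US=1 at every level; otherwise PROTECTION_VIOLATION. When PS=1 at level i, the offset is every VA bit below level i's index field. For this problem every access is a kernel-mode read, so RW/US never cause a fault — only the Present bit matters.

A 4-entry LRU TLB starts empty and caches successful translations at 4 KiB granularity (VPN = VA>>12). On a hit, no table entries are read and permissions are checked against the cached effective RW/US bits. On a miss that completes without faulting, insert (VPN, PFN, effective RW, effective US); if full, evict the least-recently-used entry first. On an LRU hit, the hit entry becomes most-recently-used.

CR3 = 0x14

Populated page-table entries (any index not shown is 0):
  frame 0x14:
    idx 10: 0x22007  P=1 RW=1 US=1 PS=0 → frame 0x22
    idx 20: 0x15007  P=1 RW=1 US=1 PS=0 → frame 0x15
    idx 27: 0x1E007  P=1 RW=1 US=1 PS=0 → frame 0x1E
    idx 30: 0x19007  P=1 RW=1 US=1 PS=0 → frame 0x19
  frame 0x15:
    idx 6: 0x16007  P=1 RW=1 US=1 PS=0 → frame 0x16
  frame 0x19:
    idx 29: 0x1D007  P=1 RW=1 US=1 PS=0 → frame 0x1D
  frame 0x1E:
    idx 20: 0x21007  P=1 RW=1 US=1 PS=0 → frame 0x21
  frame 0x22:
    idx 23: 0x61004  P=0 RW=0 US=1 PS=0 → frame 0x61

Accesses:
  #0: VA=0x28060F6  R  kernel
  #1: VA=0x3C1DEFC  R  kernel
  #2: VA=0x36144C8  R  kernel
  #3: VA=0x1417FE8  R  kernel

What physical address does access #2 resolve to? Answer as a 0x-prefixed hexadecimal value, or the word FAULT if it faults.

Trace:
#0 VA=0x28060F6 (r,kernel):
  L0 @0x14[20] → 0x15007  P=1,RW=1,US=1,PS=0
  L1 @0x15[6] → 0x16007  P=1,RW=1,US=1,PS=0
  ⇒ phys 0x160F6  [2 reads]
#1 VA=0x3C1DEFC (r,kernel):
  L0 @0x14[30] → 0x19007  P=1,RW=1,US=1,PS=0
  L1 @0x19[29] → 0x1D007  P=1,RW=1,US=1,PS=0
  ⇒ phys 0x1DEFC  [2 reads]
#2 VA=0x36144C8 (r,kernel):
  L0 @0x14[27] → 0x1E007  P=1,RW=1,US=1,PS=0
  L1 @0x1E[20] → 0x21007  P=1,RW=1,US=1,PS=0
  ⇒ phys 0x214C8  [2 reads]
#3 VA=0x1417FE8 (r,kernel):
  L0 @0x14[10] → 0x22007  P=1,RW=1,US=1,PS=0
  L1 @0x22[23] → 0x61004  P=0,RW=0,US=1,PS=0
  ✗ PAGE_NOT_PRESENT  [2 reads]

Access #2 PA: 0x214C8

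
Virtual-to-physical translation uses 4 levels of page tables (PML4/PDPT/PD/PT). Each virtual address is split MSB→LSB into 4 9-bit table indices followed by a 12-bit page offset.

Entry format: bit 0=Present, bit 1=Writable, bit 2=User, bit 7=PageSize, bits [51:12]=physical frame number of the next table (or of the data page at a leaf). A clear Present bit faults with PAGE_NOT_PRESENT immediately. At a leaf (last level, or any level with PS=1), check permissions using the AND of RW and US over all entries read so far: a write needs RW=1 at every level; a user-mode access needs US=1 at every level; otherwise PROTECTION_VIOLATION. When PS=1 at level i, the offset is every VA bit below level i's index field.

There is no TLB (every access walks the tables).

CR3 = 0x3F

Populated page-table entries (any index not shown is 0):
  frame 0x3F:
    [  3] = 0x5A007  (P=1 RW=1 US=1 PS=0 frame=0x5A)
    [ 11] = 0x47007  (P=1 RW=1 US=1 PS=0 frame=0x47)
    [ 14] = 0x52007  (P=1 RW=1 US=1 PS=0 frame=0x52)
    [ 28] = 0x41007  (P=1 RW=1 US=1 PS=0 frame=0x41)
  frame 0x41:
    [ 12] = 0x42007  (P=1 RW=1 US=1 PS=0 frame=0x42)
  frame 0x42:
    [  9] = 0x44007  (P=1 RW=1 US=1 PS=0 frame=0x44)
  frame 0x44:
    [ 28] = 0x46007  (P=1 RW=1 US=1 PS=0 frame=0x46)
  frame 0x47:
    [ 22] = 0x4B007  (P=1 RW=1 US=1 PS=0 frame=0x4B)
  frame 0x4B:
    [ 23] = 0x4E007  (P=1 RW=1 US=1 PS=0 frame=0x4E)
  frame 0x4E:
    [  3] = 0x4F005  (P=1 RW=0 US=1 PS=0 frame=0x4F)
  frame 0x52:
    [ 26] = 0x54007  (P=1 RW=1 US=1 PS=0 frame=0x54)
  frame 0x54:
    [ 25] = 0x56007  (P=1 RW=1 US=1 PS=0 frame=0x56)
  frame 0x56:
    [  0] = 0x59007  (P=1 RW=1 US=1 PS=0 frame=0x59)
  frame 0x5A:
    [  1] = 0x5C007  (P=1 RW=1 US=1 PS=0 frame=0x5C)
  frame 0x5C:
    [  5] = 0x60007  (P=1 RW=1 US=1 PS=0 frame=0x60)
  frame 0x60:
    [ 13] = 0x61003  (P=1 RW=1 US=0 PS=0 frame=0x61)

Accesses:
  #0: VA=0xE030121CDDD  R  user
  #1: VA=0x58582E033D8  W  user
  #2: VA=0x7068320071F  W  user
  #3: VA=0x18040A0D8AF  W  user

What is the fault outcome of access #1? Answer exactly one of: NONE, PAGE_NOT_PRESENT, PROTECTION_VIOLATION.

Walk each access:
#0 VA=0xE030121CDDD (r,user):
  L0: frame=0x3F idx=28 entry=0x41007 [P=1 RW=1 US=1 PS=0]
  L1: frame=0x41 idx=12 entry=0x42007 [P=1 RW=1 US=1 PS=0]
  L2: frame=0x42 idx=9 entry=0x44007 [P=1 RW=1 US=1 PS=0]
  L3: frame=0x44 idx=28 entry=0x46007 [P=1 RW=1 US=1 PS=0]
  ⇒ phys 0x46DDD  [4 reads]
#1 VA=0x58582E033D8 (w,user):
  L0: frame=0x3F idx=11 entry=0x47007 [P=1 RW=1 US=1 PS=0]
  L1: frame=0x47 idx=22 entry=0x4B007 [P=1 RW=1 US=1 PS=0]
  L2: frame=0x4B idx=23 entry=0x4E007 [P=1 RW=1 US=1 PS=0]
  L3: frame=0x4E idx=3 entry=0x4F005 [P=1 RW=0 US=1 PS=0]
  ✗ PROTECTION_VIOLATION  [4 reads]
#2 VA=0x7068320071F (w,user):
  L0: frame=0x3F idx=14 entry=0x52007 [P=1 RW=1 US=1 PS=0]
  L1: frame=0x52 idx=26 entry=0x54007 [P=1 RW=1 US=1 PS=0]
  L2: frame=0x54 idx=25 entry=0x56007 [P=1 RW=1 US=1 PS=0]
  L3: frame=0x56 idx=0 entry=0x59007 [P=1 RW=1 US=1 PS=0]
  ⇒ phys 0x5971F  [4 reads]
#3 VA=0x18040A0D8AF (w,user):
  L0: frame=0x3F idx=3 entry=0x5A007 [P=1 RW=1 US=1 PS=0]
  L1: frame=0x5A idx=1 entry=0x5C007 [P=1 RW=1 US=1 PS=0]
  L2: frame=0x5C idx=5 entry=0x60007 [P=1 RW=1 US=1 PS=0]
  L3: frame=0x60 idx=13 entry=0x61003 [P=1 RW=1 US=0 PS=0]
  ✗ PROTECTION_VIOLATION  [4 reads]

Access #1 fault: PROTECTION_VIOLATION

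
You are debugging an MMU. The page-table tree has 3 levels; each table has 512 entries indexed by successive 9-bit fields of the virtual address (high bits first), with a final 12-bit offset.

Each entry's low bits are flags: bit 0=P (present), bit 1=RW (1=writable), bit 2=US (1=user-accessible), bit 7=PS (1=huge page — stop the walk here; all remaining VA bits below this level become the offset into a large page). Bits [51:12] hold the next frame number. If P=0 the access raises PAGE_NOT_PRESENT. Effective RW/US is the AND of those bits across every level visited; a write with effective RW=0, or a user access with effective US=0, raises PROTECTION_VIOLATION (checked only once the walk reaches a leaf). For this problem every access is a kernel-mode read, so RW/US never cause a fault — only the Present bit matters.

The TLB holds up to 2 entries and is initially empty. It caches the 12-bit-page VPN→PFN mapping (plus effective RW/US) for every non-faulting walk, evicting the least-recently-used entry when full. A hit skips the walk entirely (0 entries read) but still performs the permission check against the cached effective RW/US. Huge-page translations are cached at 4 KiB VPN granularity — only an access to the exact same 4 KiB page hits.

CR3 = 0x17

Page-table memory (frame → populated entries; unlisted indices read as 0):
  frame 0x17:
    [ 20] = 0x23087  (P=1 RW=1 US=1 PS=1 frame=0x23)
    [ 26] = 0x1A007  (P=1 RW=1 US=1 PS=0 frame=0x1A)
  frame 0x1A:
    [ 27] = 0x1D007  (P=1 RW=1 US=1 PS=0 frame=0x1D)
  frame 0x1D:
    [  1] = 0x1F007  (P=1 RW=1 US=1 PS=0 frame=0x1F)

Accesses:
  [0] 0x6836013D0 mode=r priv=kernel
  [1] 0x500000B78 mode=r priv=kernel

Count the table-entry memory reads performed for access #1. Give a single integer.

Per-access translation:
#0 VA=0x6836013D0 (r,kernel):
  L0: frame=0x17 idx=26 entry=0x1A007 [P=1 RW=1 US=1 PS=0]
  L1: frame=0x1A idx=27 entry=0x1D007 [P=1 RW=1 US=1 PS=0]
  L2: frame=0x1D idx=1 entry=0x1F007 [P=1 RW=1 US=1 PS=0]
  ⇒ phys 0x1F3D0  [3 reads]
#1 VA=0x500000B78 (r,kernel):
  L0: frame=0x17 idx=20 entry=0x23087 [P=1 RW=1 US=1 PS=1]
  ⇒ phys 0x23B78 (huge @L0)  [1 reads]

Entries read for #1: 1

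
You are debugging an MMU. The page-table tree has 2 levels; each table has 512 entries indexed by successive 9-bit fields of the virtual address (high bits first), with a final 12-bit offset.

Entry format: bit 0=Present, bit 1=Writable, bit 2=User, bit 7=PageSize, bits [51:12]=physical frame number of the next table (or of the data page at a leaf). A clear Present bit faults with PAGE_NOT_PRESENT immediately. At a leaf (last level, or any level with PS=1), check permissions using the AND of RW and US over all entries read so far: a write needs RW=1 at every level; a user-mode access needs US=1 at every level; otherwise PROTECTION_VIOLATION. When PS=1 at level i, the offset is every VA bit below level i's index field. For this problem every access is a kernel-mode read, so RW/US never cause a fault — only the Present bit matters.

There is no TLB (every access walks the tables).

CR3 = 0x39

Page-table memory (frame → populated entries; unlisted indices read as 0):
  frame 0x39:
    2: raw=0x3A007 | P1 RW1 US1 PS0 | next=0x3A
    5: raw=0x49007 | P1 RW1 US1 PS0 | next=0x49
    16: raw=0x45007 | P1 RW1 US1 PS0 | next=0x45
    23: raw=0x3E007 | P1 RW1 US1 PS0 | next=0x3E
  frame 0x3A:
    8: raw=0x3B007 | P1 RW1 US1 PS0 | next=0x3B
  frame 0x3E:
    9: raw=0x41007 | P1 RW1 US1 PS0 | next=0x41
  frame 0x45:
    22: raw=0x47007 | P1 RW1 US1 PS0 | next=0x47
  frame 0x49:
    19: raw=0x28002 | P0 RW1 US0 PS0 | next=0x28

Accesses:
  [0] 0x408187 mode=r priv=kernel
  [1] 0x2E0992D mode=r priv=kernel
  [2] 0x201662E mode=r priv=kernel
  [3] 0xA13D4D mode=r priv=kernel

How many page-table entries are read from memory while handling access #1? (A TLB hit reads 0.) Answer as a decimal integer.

Trace:
#0 VA=0x408187 (r,kernel):
  L0 @0x39[2] → 0x3A007  P=1,RW=1,US=1,PS=0
  L1 @0x3A[8] → 0x3B007  P=1,RW=1,US=1,PS=0
  ⇒ phys 0x3B187  [2 reads]
#1 VA=0x2E0992D (r,kernel):
  L0 @0x39[23] → 0x3E007  P=1,RW=1,US=1,PS=0
  L1 @0x3E[9] → 0x41007  P=1,RW=1,US=1,PS=0
  ⇒ phys 0x4192D  [2 reads]
#2 VA=0x201662E (r,kernel):
  L0 @0x39[16] → 0x45007  P=1,RW=1,US=1,PS=0
  L1 @0x45[22] → 0x47007  P=1,RW=1,US=1,PS=0
  ⇒ phys 0x4762E  [2 reads]
#3 VA=0xA13D4D (r,kernel):
  L0 @0x39[5] → 0x49007  P=1,RW=1,US=1,PS=0
  L1 @0x49[19] → 0x28002  P=0,RW=1,US=0,PS=0
  → PAGE_NOT_PRESENT  (2 entries read)

Entries read for #1: 2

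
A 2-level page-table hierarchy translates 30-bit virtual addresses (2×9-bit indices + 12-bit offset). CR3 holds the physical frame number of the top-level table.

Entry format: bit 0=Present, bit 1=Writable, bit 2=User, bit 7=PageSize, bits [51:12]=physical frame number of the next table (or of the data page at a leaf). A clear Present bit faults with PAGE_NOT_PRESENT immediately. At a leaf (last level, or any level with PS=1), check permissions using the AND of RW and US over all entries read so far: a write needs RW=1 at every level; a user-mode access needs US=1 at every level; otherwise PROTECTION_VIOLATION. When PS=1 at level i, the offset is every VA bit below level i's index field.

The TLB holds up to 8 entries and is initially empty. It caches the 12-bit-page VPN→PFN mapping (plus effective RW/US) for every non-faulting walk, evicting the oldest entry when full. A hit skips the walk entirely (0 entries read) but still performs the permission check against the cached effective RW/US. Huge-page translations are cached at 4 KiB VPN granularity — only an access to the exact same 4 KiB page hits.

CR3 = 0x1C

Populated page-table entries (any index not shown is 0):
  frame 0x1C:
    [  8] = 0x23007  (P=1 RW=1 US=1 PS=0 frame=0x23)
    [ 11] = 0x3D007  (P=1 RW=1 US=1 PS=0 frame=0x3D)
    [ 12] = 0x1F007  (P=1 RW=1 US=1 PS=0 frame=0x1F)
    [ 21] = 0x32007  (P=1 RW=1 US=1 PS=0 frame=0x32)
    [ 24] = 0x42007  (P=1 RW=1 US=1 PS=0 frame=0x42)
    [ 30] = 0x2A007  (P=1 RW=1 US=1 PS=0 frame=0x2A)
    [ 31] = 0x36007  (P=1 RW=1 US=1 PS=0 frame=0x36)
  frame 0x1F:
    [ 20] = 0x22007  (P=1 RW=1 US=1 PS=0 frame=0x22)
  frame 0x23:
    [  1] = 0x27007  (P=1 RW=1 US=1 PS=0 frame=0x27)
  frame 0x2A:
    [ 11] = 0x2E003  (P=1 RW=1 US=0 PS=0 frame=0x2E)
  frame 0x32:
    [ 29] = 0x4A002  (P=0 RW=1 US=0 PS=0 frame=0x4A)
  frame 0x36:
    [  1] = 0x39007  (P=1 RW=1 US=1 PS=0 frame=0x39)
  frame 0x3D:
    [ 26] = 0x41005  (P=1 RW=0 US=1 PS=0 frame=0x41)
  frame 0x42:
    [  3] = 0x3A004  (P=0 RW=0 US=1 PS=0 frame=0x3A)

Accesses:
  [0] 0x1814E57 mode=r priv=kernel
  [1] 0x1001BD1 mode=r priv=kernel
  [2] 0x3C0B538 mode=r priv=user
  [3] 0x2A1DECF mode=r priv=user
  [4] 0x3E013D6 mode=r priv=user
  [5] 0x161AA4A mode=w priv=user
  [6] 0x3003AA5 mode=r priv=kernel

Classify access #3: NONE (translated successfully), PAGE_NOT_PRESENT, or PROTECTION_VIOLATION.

Trace:
#0 VA=0x1814E57 (r,kernel):
  L0 @0x1C[12] → 0x1F007  P=1,RW=1,US=1,PS=0
  L1 @0x1F[20] → 0x22007  P=1,RW=1,US=1,PS=0
  → PA=0x22E57  (2 entries read)
#1 VA=0x1001BD1 (r,kernel):
  L0 @0x1C[8] → 0x23007  P=1,RW=1,US=1,PS=0
  L1 @0x23[1] → 0x27007  P=1,RW=1,US=1,PS=0
  → PA=0x27BD1  (2 entries read)
#2 VA=0x3C0B538 (r,user):
  L0 @0x1C[30] → 0x2A007  P=1,RW=1,US=1,PS=0
  L1 @0x2A[11] → 0x2E003  P=1,RW=1,US=0,PS=0
  → PROTECTION_VIOLATION  (2 entries read)
#3 VA=0x2A1DECF (r,user):
  L0 @0x1C[21] → 0x32007  P=1,RW=1,US=1,PS=0
  L1 @0x32[29] → 0x4A002  P=0,RW=1,US=0,PS=0
  → PAGE_NOT_PRESENT  (2 entries read)
#4 VA=0x3E013D6 (r,user):
  L0 @0x1C[31] → 0x36007  P=1,RW=1,US=1,PS=0
  L1 @0x36[1] → 0x39007  P=1,RW=1,US=1,PS=0
  → PA=0x393D6  (2 entries read)
#5 VA=0x161AA4A (w,user):
  L0 @0x1C[11] → 0x3D007  P=1,RW=1,US=1,PS=0
  L1 @0x3D[26] → 0x41005  P=1,RW=0,US=1,PS=0
  → PROTECTION_VIOLATION  (2 entries read)
#6 VA=0x3003AA5 (r,kernel):
  L0 @0x1C[24] → 0x42007  P=1,RW=1,US=1,PS=0
  L1 @0x42[3] → 0x3A004  P=0,RW=0,US=1,PS=0
  → PAGE_NOT_PRESENT  (2 entries read)

Access #3 fault: PAGE_NOT_PRESENT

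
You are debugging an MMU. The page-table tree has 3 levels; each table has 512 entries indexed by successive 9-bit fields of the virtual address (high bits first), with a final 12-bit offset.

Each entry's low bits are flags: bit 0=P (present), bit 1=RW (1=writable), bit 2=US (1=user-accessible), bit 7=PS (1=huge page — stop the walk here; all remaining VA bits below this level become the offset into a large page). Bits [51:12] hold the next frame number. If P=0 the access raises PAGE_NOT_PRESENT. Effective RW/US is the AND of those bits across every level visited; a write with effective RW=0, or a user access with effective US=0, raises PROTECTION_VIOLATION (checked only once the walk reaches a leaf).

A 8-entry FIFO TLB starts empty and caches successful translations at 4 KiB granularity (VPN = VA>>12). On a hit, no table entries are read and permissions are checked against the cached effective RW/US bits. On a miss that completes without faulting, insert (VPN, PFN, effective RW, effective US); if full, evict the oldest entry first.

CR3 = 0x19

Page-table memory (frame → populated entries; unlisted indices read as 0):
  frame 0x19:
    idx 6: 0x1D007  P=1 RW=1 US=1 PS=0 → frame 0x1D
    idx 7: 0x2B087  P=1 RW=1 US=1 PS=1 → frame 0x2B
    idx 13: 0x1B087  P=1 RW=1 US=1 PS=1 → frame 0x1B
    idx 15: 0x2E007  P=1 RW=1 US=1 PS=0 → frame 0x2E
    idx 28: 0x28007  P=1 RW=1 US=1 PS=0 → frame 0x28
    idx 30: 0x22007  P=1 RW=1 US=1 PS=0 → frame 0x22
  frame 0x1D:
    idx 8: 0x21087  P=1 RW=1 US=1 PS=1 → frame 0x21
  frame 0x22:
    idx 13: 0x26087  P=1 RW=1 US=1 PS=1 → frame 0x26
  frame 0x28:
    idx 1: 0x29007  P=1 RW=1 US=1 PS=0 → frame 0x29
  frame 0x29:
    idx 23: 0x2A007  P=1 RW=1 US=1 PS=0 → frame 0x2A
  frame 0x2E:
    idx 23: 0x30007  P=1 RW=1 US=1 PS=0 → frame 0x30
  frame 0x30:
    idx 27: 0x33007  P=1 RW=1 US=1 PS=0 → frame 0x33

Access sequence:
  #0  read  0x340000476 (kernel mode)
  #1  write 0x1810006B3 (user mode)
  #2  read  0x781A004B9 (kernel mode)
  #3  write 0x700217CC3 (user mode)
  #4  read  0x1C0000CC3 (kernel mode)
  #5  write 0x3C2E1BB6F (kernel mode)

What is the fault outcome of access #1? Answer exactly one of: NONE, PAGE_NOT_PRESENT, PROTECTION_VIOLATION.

Trace:
#0 VA=0x340000476 (r,kernel):
  [0] read 0x19 idx=13: raw=0x1B087 flags P=1 W=1 U=1 S=1
  ✓ 0x1B476 (huge @L0)  — 1 lookups
#1 VA=0x1810006B3 (w,user):
  [0] read 0x19 idx=6: raw=0x1D007 flags P=1 W=1 U=1 S=0
  [1] read 0x1D idx=8: raw=0x21087 flags P=1 W=1 U=1 S=1
  ✓ 0x216B3 (huge @L1)  — 2 lookups
#2 VA=0x781A004B9 (r,kernel):
  [0] read 0x19 idx=30: raw=0x22007 flags P=1 W=1 U=1 S=0
  [1] read 0x22 idx=13: raw=0x26087 flags P=1 W=1 U=1 S=1
  ✓ 0x264B9 (huge @L1)  — 2 lookups
#3 VA=0x700217CC3 (w,user):
  [0] read 0x19 idx=28: raw=0x28007 flags P=1 W=1 U=1 S=0
  [1] read 0x28 idx=1: raw=0x29007 flags P=1 W=1 U=1 S=0
  [2] read 0x29 idx=23: raw=0x2A007 flags P=1 W=1 U=1 S=0
  ✓ 0x2ACC3  — 3 lookups
#4 VA=0x1C0000CC3 (r,kernel):
  [0] read 0x19 idx=7: raw=0x2B087 flags P=1 W=1 U=1 S=1
  ✓ 0x2BCC3 (huge @L0)  — 1 lookups
#5 VA=0x3C2E1BB6F (w,kernel):
  [0] read 0x19 idx=15: raw=0x2E007 flags P=1 W=1 U=1 S=0
  [1] read 0x2E idx=23: raw=0x30007 flags P=1 W=1 U=1 S=0
  [2] read 0x30 idx=27: raw=0x33007 flags P=1 W=1 U=1 S=0
  ✓ 0x33B6F  — 3 lookups

Access #1 fault: NONE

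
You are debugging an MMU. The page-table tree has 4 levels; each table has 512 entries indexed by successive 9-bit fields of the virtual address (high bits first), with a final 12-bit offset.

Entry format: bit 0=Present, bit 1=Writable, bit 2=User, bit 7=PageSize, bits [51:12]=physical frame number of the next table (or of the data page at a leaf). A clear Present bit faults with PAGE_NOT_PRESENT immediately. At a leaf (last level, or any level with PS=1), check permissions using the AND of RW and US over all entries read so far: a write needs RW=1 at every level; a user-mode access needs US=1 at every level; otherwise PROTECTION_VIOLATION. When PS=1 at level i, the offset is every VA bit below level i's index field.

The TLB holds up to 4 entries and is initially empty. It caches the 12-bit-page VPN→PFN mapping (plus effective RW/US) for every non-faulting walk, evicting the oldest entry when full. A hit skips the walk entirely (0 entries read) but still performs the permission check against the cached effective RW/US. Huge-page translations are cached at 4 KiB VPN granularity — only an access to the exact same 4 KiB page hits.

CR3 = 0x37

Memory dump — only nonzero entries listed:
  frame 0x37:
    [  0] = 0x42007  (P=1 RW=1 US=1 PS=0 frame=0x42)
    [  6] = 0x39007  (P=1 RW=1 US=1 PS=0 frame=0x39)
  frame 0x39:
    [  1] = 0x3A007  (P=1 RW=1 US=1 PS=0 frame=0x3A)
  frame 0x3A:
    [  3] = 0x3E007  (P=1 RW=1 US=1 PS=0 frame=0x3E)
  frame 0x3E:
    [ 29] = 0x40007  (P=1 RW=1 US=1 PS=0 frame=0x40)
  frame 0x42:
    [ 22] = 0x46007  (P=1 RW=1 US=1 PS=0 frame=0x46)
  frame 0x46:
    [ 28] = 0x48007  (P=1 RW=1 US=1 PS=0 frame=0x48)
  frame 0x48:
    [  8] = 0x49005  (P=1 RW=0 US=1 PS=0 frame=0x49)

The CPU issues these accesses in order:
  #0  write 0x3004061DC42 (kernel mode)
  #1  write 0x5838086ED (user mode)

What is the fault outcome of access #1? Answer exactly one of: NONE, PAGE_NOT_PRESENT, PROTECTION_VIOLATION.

Walk each access:
#0 VA=0x3004061DC42 (w,kernel):
  L0 @0x37[6] → 0x39007  P=1,RW=1,US=1,PS=0
  L1 @0x39[1] → 0x3A007  P=1,RW=1,US=1,PS=0
  L2 @0x3A[3] → 0x3E007  P=1,RW=1,US=1,PS=0
  L3 @0x3E[29] → 0x40007  P=1,RW=1,US=1,PS=0
  → PA=0x40C42  (4 entries read)
#1 VA=0x5838086ED (w,user):
  L0 @0x37[0] → 0x42007  P=1,RW=1,US=1,PS=0
  L1 @0x42[22] → 0x46007  P=1,RW=1,US=1,PS=0
  L2 @0x46[28] → 0x48007  P=1,RW=1,US=1,PS=0
  L3 @0x48[8] → 0x49005  P=1,RW=0,US=1,PS=0
  ⇒ fault: PROTECTION_VIOLATION  — 4 lookups

Access #1 fault: PROTECTION_VIOLATION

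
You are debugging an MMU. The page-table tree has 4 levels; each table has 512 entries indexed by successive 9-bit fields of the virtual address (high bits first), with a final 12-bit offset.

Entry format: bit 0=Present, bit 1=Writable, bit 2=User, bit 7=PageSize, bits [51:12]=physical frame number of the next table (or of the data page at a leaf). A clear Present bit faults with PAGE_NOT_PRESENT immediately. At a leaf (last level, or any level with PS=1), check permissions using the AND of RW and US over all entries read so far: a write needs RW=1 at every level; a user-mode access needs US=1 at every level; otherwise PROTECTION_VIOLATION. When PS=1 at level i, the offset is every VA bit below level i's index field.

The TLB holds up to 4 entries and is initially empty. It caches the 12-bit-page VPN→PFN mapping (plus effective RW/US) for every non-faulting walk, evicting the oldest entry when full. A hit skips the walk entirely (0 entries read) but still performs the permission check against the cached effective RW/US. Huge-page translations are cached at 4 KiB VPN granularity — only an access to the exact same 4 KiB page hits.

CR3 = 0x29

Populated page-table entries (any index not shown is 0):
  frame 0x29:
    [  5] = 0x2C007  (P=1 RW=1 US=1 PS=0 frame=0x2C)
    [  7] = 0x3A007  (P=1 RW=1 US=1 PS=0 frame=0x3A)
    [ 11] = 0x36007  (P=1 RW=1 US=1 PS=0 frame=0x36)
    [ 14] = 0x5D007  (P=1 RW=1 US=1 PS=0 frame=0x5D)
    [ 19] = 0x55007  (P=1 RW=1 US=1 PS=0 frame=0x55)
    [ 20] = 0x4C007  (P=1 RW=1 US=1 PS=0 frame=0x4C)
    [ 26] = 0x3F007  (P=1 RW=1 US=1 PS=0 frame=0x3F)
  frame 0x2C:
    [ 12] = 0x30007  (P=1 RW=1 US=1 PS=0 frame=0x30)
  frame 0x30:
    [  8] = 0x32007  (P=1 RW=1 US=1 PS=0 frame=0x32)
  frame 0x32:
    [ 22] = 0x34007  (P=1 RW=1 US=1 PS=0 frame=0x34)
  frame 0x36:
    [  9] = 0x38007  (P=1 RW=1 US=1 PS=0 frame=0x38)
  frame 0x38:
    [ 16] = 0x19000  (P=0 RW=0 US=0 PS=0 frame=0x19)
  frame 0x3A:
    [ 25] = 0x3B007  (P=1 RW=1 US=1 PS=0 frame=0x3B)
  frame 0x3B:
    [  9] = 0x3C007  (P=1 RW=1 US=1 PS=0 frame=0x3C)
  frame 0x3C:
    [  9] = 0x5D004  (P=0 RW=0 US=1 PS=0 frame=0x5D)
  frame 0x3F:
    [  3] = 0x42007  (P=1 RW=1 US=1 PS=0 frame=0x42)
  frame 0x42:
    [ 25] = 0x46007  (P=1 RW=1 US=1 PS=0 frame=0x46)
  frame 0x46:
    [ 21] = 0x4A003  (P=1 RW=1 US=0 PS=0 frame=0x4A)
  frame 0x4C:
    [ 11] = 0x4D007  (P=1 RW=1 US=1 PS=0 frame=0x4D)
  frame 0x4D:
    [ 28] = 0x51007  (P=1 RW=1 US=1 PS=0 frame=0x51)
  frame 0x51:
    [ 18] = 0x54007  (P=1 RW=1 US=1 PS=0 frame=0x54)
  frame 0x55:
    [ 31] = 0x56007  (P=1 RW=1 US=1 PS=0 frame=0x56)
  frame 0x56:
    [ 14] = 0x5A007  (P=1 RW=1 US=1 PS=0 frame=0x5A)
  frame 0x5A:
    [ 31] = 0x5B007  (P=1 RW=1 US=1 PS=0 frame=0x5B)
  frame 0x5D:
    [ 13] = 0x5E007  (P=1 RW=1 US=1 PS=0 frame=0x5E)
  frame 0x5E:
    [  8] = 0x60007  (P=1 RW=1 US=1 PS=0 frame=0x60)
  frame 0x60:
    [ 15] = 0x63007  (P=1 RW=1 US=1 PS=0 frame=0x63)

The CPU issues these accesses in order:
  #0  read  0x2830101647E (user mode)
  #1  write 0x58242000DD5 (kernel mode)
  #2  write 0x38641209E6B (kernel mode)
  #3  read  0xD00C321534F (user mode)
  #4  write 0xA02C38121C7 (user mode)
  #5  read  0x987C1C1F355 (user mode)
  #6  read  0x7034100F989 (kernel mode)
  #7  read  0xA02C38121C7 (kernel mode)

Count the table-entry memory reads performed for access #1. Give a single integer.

Walk each access:
#0 VA=0x2830101647E (r,user):
  lvl0: tbl 0x29, slot 5 ⇒ 0x2C007 (P1/RW1/US1/PS0)
  lvl1: tbl 0x2C, slot 12 ⇒ 0x30007 (P1/RW1/US1/PS0)
  lvl2: tbl 0x30, slot 8 ⇒ 0x32007 (P1/RW1/US1/PS0)
  lvl3: tbl 0x32, slot 22 ⇒ 0x34007 (P1/RW1/US1/PS0)
  → PA=0x3447E  (4 entries read)
#1 VA=0x58242000DD5 (w,kernel):
  lvl0: tbl 0x29, slot 11 ⇒ 0x36007 (P1/RW1/US1/PS0)
  lvl1: tbl 0x36, slot 9 ⇒ 0x38007 (P1/RW1/US1/PS0)
  lvl2: tbl 0x38, slot 16 ⇒ 0x19000 (P0/RW0/US0/PS0)
  → PAGE_NOT_PRESENT  (3 entries read)
#2 VA=0x38641209E6B (w,kernel):
  lvl0: tbl 0x29, slot 7 ⇒ 0x3A007 (P1/RW1/US1/PS0)
  lvl1: tbl 0x3A, slot 25 ⇒ 0x3B007 (P1/RW1/US1/PS0)
  lvl2: tbl 0x3B, slot 9 ⇒ 0x3C007 (P1/RW1/US1/PS0)
  lvl3: tbl 0x3C, slot 9 ⇒ 0x5D004 (P0/RW0/US1/PS0)
  → PAGE_NOT_PRESENT  (4 entries read)
#3 VA=0xD00C321534F (r,user):
  lvl0: tbl 0x29, slot 26 ⇒ 0x3F007 (P1/RW1/US1/PS0)
  lvl1: tbl 0x3F, slot 3 ⇒ 0x42007 (P1/RW1/US1/PS0)
  lvl2: tbl 0x42, slot 25 ⇒ 0x46007 (P1/RW1/US1/PS0)
  lvl3: tbl 0x46, slot 21 ⇒ 0x4A003 (P1/RW1/US0/PS0)
  → PROTECTION_VIOLATION  (4 entries read)
#4 VA=0xA02C38121C7 (w,user):
  lvl0: tbl 0x29, slot 20 ⇒ 0x4C007 (P1/RW1/US1/PS0)
  lvl1: tbl 0x4C, slot 11 ⇒ 0x4D007 (P1/RW1/US1/PS0)
  lvl2: tbl 0x4D, slot 28 ⇒ 0x51007 (P1/RW1/US1/PS0)
  lvl3: tbl 0x51, slot 18 ⇒ 0x54007 (P1/RW1/US1/PS0)
  → PA=0x541C7  (4 entries read)
#5 VA=0x987C1C1F355 (r,user):
  lvl0: tbl 0x29, slot 19 ⇒ 0x55007 (P1/RW1/US1/PS0)
  lvl1: tbl 0x55, slot 31 ⇒ 0x56007 (P1/RW1/US1/PS0)
  lvl2: tbl 0x56, slot 14 ⇒ 0x5A007 (P1/RW1/US1/PS0)
  lvl3: tbl 0x5A, slot 31 ⇒ 0x5B007 (P1/RW1/US1/PS0)
  → PA=0x5B355  (4 entries read)
#6 VA=0x7034100F989 (r,kernel):
  lvl0: tbl 0x29, slot 14 ⇒ 0x5D007 (P1/RW1/US1/PS0)
  lvl1: tbl 0x5D, slot 13 ⇒ 0x5E007 (P1/RW1/US1/PS0)
  lvl2: tbl 0x5E, slot 8 ⇒ 0x60007 (P1/RW1/US1/PS0)
  lvl3: tbl 0x60, slot 15 ⇒ 0x63007 (P1/RW1/US1/PS0)
  → PA=0x63989  (4 entries read)
#7 VA=0xA02C38121C7 (r,kernel):
  TLB hit vpn=0xA02C3812 → PA=0x541C7

Entries read for #1: 3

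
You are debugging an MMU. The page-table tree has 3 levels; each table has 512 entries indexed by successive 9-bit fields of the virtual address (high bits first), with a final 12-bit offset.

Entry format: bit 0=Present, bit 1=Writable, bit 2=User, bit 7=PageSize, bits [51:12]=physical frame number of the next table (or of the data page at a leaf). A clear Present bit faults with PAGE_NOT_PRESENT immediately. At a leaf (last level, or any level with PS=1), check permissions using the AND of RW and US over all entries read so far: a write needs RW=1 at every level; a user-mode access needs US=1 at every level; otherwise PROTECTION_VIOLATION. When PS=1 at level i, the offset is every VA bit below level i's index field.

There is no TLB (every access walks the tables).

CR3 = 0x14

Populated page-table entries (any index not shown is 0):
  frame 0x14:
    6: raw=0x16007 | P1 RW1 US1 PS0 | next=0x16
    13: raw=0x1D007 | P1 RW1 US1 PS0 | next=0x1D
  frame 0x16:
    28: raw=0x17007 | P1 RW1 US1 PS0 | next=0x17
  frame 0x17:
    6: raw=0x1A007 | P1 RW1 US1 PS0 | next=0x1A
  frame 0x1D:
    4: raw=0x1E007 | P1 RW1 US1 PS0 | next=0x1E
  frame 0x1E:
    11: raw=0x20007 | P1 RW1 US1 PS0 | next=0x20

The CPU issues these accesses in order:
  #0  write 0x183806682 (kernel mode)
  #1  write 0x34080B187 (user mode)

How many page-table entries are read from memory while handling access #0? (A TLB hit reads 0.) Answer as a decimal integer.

Walk each access:
#0 VA=0x183806682 (w,kernel):
  lvl0: tbl 0x14, slot 6 ⇒ 0x16007 (P1/RW1/US1/PS0)
  lvl1: tbl 0x16, slot 28 ⇒ 0x17007 (P1/RW1/US1/PS0)
  lvl2: tbl 0x17, slot 6 ⇒ 0x1A007 (P1/RW1/US1/PS0)
  → PA=0x1A682  (3 entries read)
#1 VA=0x34080B187 (w,user):
  lvl0: tbl 0x14, slot 13 ⇒ 0x1D007 (P1/RW1/US1/PS0)
  lvl1: tbl 0x1D, slot 4 ⇒ 0x1E007 (P1/RW1/US1/PS0)
  lvl2: tbl 0x1E, slot 11 ⇒ 0x20007 (P1/RW1/US1/PS0)
  → PA=0x20187  (3 entries read)

Entries read for #0: 3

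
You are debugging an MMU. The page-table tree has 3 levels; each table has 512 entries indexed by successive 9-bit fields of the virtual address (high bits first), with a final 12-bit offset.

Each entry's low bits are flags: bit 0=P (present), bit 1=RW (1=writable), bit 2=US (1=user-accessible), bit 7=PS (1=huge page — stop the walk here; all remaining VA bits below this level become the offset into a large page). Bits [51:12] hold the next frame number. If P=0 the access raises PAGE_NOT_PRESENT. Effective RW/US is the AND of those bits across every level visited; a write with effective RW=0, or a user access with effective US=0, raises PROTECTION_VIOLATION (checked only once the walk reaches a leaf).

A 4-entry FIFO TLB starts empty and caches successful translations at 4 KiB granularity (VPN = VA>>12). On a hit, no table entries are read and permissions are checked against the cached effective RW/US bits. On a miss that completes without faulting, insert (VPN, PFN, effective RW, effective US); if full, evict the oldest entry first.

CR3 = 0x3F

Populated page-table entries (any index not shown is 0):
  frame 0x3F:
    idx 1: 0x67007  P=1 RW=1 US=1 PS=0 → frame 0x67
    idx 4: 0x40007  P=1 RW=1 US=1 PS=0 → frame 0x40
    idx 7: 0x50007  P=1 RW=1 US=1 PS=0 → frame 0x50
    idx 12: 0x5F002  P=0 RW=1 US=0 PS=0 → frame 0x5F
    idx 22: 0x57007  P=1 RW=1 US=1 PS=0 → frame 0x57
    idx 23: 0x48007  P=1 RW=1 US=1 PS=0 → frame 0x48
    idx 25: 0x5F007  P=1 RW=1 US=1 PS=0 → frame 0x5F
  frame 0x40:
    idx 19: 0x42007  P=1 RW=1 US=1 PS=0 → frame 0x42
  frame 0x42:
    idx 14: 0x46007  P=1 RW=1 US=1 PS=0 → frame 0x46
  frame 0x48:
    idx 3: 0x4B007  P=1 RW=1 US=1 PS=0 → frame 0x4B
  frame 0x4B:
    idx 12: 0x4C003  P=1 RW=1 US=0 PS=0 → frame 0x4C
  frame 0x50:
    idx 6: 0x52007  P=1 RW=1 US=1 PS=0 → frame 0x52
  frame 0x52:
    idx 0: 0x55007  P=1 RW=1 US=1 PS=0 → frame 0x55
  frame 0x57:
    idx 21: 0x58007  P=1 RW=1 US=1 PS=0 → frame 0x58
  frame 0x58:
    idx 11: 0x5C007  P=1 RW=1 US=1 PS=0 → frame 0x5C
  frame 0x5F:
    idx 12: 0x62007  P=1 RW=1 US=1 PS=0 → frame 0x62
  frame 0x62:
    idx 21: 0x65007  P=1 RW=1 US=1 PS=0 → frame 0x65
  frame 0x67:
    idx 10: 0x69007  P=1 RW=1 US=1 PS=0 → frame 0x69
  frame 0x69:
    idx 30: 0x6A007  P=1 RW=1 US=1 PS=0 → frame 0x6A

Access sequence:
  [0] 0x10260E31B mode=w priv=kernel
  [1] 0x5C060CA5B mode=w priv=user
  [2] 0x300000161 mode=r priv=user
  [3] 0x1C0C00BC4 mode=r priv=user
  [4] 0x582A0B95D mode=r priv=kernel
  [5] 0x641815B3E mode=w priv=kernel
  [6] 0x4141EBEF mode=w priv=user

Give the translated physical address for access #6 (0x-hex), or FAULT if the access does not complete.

Trace:
#0 VA=0x10260E31B (w,kernel):
  L0: frame=0x3F idx=4 entry=0x40007 [P=1 RW=1 US=1 PS=0]
  L1: frame=0x40 idx=19 entry=0x42007 [P=1 RW=1 US=1 PS=0]
  L2: frame=0x42 idx=14 entry=0x46007 [P=1 RW=1 US=1 PS=0]
  ✓ 0x4631B  — 3 lookups
#1 VA=0x5C060CA5B (w,user):
  L0: frame=0x3F idx=23 entry=0x48007 [P=1 RW=1 US=1 PS=0]
  L1: frame=0x48 idx=3 entry=0x4B007 [P=1 RW=1 US=1 PS=0]
  L2: frame=0x4B idx=12 entry=0x4C003 [P=1 RW=1 US=0 PS=0]
  ✗ PROTECTION_VIOLATION  [3 reads]
#2 VA=0x300000161 (r,user):
  L0: frame=0x3F idx=12 entry=0x5F002 [P=0 RW=1 US=0 PS=0]
  ✗ PAGE_NOT_PRESENT  [1 reads]
#3 VA=0x1C0C00BC4 (r,user):
  L0: frame=0x3F idx=7 entry=0x50007 [P=1 RW=1 US=1 PS=0]
  L1: frame=0x50 idx=6 entry=0x52007 [P=1 RW=1 US=1 PS=0]
  L2: frame=0x52 idx=0 entry=0x55007 [P=1 RW=1 US=1 PS=0]
  ✓ 0x55BC4  — 3 lookups
#4 VA=0x582A0B95D (r,kernel):
  L0: frame=0x3F idx=22 entry=0x57007 [P=1 RW=1 US=1 PS=0]
  L1: frame=0x57 idx=21 entry=0x58007 [P=1 RW=1 US=1 PS=0]
  L2: frame=0x58 idx=11 entry=0x5C007 [P=1 RW=1 US=1 PS=0]
  ✓ 0x5C95D  — 3 lookups
#5 VA=0x641815B3E (w,kernel):
  L0: frame=0x3F idx=25 entry=0x5F007 [P=1 RW=1 US=1 PS=0]
  L1: frame=0x5F idx=12 entry=0x62007 [P=1 RW=1 US=1 PS=0]
  L2: frame=0x62 idx=21 entry=0x65007 [P=1 RW=1 US=1 PS=0]
  ✓ 0x65B3E  — 3 lookups
#6 VA=0x4141EBEF (w,user):
  L0: frame=0x3F idx=1 entry=0x67007 [P=1 RW=1 US=1 PS=0]
  L1: frame=0x67 idx=10 entry=0x69007 [P=1 RW=1 US=1 PS=0]
  L2: frame=0x69 idx=30 entry=0x6A007 [P=1 RW=1 US=1 PS=0]
  ✓ 0x6ABEF  — 3 lookups

Access #6 PA: 0x6ABEF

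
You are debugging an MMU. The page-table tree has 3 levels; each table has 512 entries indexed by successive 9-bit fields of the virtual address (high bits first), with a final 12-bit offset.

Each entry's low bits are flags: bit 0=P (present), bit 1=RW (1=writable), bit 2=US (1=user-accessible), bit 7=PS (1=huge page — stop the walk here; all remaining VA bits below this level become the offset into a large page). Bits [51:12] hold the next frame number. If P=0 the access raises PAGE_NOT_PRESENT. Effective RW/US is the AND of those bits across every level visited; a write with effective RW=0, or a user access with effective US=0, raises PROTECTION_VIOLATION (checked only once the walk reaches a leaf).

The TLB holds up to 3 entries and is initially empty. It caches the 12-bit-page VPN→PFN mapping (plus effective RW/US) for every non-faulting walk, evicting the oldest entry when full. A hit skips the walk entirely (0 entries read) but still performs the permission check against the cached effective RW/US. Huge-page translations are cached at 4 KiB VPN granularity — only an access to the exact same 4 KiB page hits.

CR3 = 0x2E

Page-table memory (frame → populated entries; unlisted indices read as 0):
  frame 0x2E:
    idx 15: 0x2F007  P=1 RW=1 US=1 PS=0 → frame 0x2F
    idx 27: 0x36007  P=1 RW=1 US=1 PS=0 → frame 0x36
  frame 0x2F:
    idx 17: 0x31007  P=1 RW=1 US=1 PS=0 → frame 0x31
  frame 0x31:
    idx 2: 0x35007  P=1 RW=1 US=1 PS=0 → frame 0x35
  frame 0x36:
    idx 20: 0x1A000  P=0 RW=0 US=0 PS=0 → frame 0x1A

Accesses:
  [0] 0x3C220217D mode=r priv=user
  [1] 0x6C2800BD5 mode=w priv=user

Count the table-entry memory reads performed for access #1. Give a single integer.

Walk each access:
#0 VA=0x3C220217D (r,user):
  L0 @0x2E[15] → 0x2F007  P=1,RW=1,US=1,PS=0
  L1 @0x2F[17] → 0x31007  P=1,RW=1,US=1,PS=0
  L2 @0x31[2] → 0x35007  P=1,RW=1,US=1,PS=0
  ⇒ phys 0x3517D  [3 reads]
#1 VA=0x6C2800BD5 (w,user):
  L0 @0x2E[27] → 0x36007  P=1,RW=1,US=1,PS=0
  L1 @0x36[20] → 0x1A000  P=0,RW=0,US=0,PS=0
  ⇒ fault: PAGE_NOT_PRESENT  — 2 lookups

Entries read for #1: 2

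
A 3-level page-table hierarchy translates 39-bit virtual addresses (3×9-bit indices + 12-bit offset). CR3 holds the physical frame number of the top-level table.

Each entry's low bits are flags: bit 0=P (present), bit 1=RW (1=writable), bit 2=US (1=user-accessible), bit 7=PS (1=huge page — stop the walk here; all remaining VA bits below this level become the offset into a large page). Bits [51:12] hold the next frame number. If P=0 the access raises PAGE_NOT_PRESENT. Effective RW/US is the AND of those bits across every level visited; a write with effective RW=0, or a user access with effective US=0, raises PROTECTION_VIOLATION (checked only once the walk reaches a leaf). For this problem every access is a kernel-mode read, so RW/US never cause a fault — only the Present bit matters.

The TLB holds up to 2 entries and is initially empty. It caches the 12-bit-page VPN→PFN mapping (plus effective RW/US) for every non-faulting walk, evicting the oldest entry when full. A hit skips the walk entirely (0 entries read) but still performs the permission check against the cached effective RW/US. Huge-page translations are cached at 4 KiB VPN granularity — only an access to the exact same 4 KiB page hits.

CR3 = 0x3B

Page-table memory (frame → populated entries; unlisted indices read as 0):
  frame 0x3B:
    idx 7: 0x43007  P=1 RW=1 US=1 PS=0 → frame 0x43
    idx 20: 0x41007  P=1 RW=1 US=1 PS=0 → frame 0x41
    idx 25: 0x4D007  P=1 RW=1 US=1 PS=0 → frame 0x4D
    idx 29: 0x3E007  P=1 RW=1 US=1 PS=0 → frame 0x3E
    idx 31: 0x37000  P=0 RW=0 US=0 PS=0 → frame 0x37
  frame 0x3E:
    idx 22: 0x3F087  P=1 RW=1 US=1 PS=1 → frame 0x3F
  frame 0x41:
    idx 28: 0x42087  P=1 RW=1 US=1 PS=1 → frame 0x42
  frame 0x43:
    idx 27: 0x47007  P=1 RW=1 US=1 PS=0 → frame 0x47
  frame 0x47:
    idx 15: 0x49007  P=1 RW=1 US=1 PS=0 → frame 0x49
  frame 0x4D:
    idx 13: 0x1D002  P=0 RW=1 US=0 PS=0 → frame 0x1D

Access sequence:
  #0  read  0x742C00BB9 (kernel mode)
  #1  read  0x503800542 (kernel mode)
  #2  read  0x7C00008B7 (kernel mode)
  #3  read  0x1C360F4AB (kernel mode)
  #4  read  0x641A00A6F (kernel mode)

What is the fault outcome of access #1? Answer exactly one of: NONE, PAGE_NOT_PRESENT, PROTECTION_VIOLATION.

Walk each access:
#0 VA=0x742C00BB9 (r,kernel):
  [0] read 0x3B idx=29: raw=0x3E007 flags P=1 W=1 U=1 S=0
  [1] read 0x3E idx=22: raw=0x3F087 flags P=1 W=1 U=1 S=1
  ✓ 0x3FBB9 (huge @L1)  — 2 lookups
#1 VA=0x503800542 (r,kernel):
  [0] read 0x3B idx=20: raw=0x41007 flags P=1 W=1 U=1 S=0
  [1] read 0x41 idx=28: raw=0x42087 flags P=1 W=1 U=1 S=1
  ✓ 0x42542 (huge @L1)  — 2 lookups
#2 VA=0x7C00008B7 (r,kernel):
  [0] read 0x3B idx=31: raw=0x37000 flags P=0 W=0 U=0 S=0
  ✗ PAGE_NOT_PRESENT  [1 reads]
#3 VA=0x1C360F4AB (r,kernel):
  [0] read 0x3B idx=7: raw=0x43007 flags P=1 W=1 U=1 S=0
  [1] read 0x43 idx=27: raw=0x47007 flags P=1 W=1 U=1 S=0
  [2] read 0x47 idx=15: raw=0x49007 flags P=1 W=1 U=1 S=0
  ✓ 0x494AB  — 3 lookups
#4 VA=0x641A00A6F (r,kernel):
  [0] read 0x3B idx=25: raw=0x4D007 flags P=1 W=1 U=1 S=0
  [1] read 0x4D idx=13: raw=0x1D002 flags P=0 W=1 U=0 S=0
  ✗ PAGE_NOT_PRESENT  [2 reads]

Access #1 fault: NONE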